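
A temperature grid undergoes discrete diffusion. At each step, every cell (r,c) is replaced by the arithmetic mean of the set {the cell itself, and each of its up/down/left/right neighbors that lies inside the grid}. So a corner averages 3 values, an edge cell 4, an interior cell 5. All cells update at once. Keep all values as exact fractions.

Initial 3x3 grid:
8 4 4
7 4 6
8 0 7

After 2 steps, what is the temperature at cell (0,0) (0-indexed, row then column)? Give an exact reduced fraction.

Answer: 217/36

Derivation:
Step 1: cell (0,0) = 19/3
Step 2: cell (0,0) = 217/36
Full grid after step 2:
  217/36 101/20 179/36
  1337/240 519/100 369/80
  11/2 1097/240 43/9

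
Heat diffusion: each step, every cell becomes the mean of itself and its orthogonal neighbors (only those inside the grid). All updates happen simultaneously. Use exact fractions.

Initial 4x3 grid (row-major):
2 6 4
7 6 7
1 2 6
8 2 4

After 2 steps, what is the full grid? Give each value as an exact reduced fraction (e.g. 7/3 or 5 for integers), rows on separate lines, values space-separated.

Answer: 9/2 623/120 191/36
191/40 93/20 653/120
467/120 89/20 179/40
73/18 113/30 17/4

Derivation:
After step 1:
  5 9/2 17/3
  4 28/5 23/4
  9/2 17/5 19/4
  11/3 4 4
After step 2:
  9/2 623/120 191/36
  191/40 93/20 653/120
  467/120 89/20 179/40
  73/18 113/30 17/4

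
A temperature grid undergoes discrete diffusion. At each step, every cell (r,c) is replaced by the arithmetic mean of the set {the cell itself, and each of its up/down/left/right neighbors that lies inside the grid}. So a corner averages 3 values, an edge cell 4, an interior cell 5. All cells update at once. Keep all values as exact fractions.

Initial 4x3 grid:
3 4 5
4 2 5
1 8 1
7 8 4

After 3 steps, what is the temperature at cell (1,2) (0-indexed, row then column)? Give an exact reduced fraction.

Step 1: cell (1,2) = 13/4
Step 2: cell (1,2) = 1021/240
Step 3: cell (1,2) = 28171/7200
Full grid after step 3:
  2029/540 26471/7200 8761/2160
  1681/450 25013/6000 28171/7200
  16933/3600 3281/750 33191/7200
  2161/432 75467/14400 1031/216

Answer: 28171/7200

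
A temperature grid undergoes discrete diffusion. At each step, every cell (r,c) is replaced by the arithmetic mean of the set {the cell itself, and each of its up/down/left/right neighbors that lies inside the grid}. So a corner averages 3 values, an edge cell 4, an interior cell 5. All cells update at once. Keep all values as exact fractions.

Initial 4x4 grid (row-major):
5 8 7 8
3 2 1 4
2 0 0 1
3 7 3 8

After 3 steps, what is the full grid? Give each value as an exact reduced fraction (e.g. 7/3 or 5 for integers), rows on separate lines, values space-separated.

Answer: 4609/1080 1009/225 4177/900 10373/2160
12559/3600 10153/3000 22031/6000 27731/7200
137/48 5819/2000 2869/1000 543/160
2249/720 1441/480 1601/480 241/72

Derivation:
After step 1:
  16/3 11/2 6 19/3
  3 14/5 14/5 7/2
  2 11/5 1 13/4
  4 13/4 9/2 4
After step 2:
  83/18 589/120 619/120 95/18
  197/60 163/50 161/50 953/240
  14/5 9/4 11/4 47/16
  37/12 279/80 51/16 47/12
After step 3:
  4609/1080 1009/225 4177/900 10373/2160
  12559/3600 10153/3000 22031/6000 27731/7200
  137/48 5819/2000 2869/1000 543/160
  2249/720 1441/480 1601/480 241/72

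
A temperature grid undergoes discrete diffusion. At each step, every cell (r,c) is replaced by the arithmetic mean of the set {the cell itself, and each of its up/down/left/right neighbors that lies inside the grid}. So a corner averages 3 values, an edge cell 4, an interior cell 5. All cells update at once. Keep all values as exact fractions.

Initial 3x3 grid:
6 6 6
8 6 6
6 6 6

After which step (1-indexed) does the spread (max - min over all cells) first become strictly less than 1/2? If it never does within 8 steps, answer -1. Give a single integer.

Step 1: max=20/3, min=6, spread=2/3
Step 2: max=787/120, min=6, spread=67/120
Step 3: max=6917/1080, min=607/100, spread=1807/5400
  -> spread < 1/2 first at step 3
Step 4: max=2749963/432000, min=16561/2700, spread=33401/144000
Step 5: max=24557933/3888000, min=1663391/270000, spread=3025513/19440000
Step 6: max=9796126867/1555200000, min=89155949/14400000, spread=53531/497664
Step 7: max=585904925849/93312000000, min=24119116051/3888000000, spread=450953/5971968
Step 8: max=35101223560603/5598720000000, min=2900368610519/466560000000, spread=3799043/71663616

Answer: 3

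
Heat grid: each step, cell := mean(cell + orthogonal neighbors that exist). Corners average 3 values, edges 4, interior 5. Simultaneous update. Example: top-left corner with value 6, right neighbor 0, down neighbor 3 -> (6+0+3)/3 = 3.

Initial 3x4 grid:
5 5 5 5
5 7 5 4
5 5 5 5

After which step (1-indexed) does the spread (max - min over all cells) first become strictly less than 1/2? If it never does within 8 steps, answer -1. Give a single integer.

Step 1: max=11/2, min=14/3, spread=5/6
Step 2: max=271/50, min=173/36, spread=553/900
Step 3: max=12787/2400, min=70207/14400, spread=1303/2880
  -> spread < 1/2 first at step 3
Step 4: max=114167/21600, min=640637/129600, spread=8873/25920
Step 5: max=45534427/8640000, min=257821687/51840000, spread=123079/414720
Step 6: max=2717847593/518400000, min=15578917733/3110400000, spread=29126713/124416000
Step 7: max=162642726787/31104000000, min=938278092847/186624000000, spread=300626143/1492992000
Step 8: max=9726156723233/1866240000000, min=56514930885773/11197440000000, spread=14736075629/89579520000

Answer: 3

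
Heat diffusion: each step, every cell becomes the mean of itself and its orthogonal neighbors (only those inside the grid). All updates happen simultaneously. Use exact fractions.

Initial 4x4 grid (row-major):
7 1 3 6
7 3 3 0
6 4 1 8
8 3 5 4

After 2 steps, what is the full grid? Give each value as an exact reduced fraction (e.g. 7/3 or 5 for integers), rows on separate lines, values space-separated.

Answer: 19/4 307/80 47/16 7/2
103/20 73/20 173/50 25/8
79/15 449/100 161/50 521/120
203/36 1039/240 1087/240 73/18

Derivation:
After step 1:
  5 7/2 13/4 3
  23/4 18/5 2 17/4
  25/4 17/5 21/5 13/4
  17/3 5 13/4 17/3
After step 2:
  19/4 307/80 47/16 7/2
  103/20 73/20 173/50 25/8
  79/15 449/100 161/50 521/120
  203/36 1039/240 1087/240 73/18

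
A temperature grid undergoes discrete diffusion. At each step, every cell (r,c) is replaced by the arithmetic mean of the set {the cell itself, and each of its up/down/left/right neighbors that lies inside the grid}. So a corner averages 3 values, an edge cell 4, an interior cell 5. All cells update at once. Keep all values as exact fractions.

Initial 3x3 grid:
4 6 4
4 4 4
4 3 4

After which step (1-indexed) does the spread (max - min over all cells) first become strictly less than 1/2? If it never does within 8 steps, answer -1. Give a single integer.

Step 1: max=14/3, min=11/3, spread=1
Step 2: max=541/120, min=137/36, spread=253/360
Step 3: max=31277/7200, min=55879/14400, spread=89/192
  -> spread < 1/2 first at step 3
Step 4: max=1854169/432000, min=3425213/864000, spread=755/2304
Step 5: max=109733393/25920000, min=207554911/51840000, spread=6353/27648
Step 6: max=6536905621/1555200000, min=12571958117/3110400000, spread=53531/331776
Step 7: max=389787533237/93312000000, min=758436644599/186624000000, spread=450953/3981312
Step 8: max=23297731897489/5598720000000, min=45705063091853/11197440000000, spread=3799043/47775744

Answer: 3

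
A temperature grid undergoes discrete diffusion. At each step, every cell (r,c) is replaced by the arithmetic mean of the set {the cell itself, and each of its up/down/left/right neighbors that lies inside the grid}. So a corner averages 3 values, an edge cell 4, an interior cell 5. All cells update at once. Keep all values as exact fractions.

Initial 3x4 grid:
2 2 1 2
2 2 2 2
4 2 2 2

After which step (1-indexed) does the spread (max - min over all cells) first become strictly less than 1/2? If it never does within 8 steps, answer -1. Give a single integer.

Answer: 4

Derivation:
Step 1: max=8/3, min=5/3, spread=1
Step 2: max=23/9, min=209/120, spread=293/360
Step 3: max=257/108, min=1949/1080, spread=23/40
Step 4: max=148993/64800, min=59759/32400, spread=131/288
  -> spread < 1/2 first at step 4
Step 5: max=8689157/3888000, min=1824923/972000, spread=30877/86400
Step 6: max=511406383/233280000, min=869234/455625, spread=98309/345600
Step 7: max=30230094197/13996800000, min=3382690309/1749600000, spread=14082541/62208000
Step 8: max=1793650674223/839808000000, min=205152014231/104976000000, spread=135497387/746496000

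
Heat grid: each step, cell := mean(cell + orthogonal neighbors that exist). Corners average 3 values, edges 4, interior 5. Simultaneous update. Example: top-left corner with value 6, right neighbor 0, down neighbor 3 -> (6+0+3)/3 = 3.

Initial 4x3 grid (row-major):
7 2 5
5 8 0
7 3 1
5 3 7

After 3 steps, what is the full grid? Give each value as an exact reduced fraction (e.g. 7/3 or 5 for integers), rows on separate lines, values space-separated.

Answer: 10561/2160 2183/480 7811/2160
1489/288 167/40 1091/288
767/160 2647/600 5153/1440
387/80 6089/1440 8359/2160

Derivation:
After step 1:
  14/3 11/2 7/3
  27/4 18/5 7/2
  5 22/5 11/4
  5 9/2 11/3
After step 2:
  203/36 161/40 34/9
  1201/240 19/4 731/240
  423/80 81/20 859/240
  29/6 527/120 131/36
After step 3:
  10561/2160 2183/480 7811/2160
  1489/288 167/40 1091/288
  767/160 2647/600 5153/1440
  387/80 6089/1440 8359/2160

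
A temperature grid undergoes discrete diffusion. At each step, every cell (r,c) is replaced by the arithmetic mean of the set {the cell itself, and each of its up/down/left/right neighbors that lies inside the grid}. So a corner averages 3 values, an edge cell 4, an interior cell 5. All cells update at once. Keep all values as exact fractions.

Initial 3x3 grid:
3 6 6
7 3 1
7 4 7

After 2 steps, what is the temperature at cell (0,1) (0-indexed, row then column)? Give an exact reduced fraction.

Step 1: cell (0,1) = 9/2
Step 2: cell (0,1) = 551/120
Full grid after step 2:
  89/18 551/120 157/36
  77/15 116/25 1007/240
  65/12 389/80 9/2

Answer: 551/120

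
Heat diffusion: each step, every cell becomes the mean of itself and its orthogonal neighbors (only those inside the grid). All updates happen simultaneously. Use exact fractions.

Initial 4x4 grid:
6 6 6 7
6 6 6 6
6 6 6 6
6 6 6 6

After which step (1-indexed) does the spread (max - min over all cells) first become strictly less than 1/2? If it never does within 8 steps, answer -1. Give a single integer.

Step 1: max=19/3, min=6, spread=1/3
  -> spread < 1/2 first at step 1
Step 2: max=113/18, min=6, spread=5/18
Step 3: max=1337/216, min=6, spread=41/216
Step 4: max=39923/6480, min=6, spread=1043/6480
Step 5: max=1191953/194400, min=6, spread=25553/194400
Step 6: max=35663459/5832000, min=108079/18000, spread=645863/5832000
Step 7: max=1067401691/174960000, min=720971/120000, spread=16225973/174960000
Step 8: max=31970277983/5248800000, min=324701/54000, spread=409340783/5248800000

Answer: 1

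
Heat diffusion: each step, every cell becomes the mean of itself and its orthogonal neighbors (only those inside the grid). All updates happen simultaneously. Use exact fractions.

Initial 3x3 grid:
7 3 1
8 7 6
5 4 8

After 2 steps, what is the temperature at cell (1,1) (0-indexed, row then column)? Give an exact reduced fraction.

Step 1: cell (1,1) = 28/5
Step 2: cell (1,1) = 567/100
Full grid after step 2:
  23/4 583/120 40/9
  1441/240 567/100 613/120
  221/36 349/60 35/6

Answer: 567/100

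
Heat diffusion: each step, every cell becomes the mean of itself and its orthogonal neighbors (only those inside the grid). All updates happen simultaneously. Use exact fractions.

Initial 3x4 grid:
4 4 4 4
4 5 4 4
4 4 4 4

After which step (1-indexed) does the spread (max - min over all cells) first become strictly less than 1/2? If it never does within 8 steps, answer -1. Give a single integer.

Answer: 1

Derivation:
Step 1: max=17/4, min=4, spread=1/4
  -> spread < 1/2 first at step 1
Step 2: max=423/100, min=4, spread=23/100
Step 3: max=20011/4800, min=1613/400, spread=131/960
Step 4: max=179351/43200, min=29191/7200, spread=841/8640
Step 5: max=71662051/17280000, min=5853373/1440000, spread=56863/691200
Step 6: max=643614341/155520000, min=52829543/12960000, spread=386393/6220800
Step 7: max=257225723131/62208000000, min=21156358813/5184000000, spread=26795339/497664000
Step 8: max=15413735714129/3732480000000, min=1271246149667/311040000000, spread=254051069/5971968000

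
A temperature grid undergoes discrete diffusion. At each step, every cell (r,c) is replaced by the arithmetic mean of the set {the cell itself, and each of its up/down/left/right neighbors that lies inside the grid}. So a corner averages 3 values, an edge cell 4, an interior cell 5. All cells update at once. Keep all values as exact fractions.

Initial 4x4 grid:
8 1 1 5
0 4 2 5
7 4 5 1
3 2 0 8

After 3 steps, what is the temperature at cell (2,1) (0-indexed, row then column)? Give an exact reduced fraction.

Step 1: cell (2,1) = 22/5
Step 2: cell (2,1) = 59/20
Step 3: cell (2,1) = 7241/2000
Full grid after step 3:
  197/60 1601/480 4211/1440 7219/2160
  597/160 77/25 20473/6000 2317/720
  549/160 7241/2000 1559/500 1469/400
  881/240 253/80 4207/1200 301/90

Answer: 7241/2000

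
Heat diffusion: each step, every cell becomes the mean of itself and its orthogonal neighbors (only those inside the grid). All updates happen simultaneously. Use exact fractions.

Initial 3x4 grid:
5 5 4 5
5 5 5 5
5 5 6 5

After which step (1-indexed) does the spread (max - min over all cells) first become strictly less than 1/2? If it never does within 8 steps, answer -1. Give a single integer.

Answer: 2

Derivation:
Step 1: max=16/3, min=14/3, spread=2/3
Step 2: max=125/24, min=115/24, spread=5/12
  -> spread < 1/2 first at step 2
Step 3: max=1109/216, min=1051/216, spread=29/108
Step 4: max=275/54, min=265/54, spread=5/27
Step 5: max=13127/2592, min=12793/2592, spread=167/1296
Step 6: max=39233/7776, min=38527/7776, spread=353/3888
Step 7: max=939115/186624, min=927125/186624, spread=5995/93312
Step 8: max=5624279/1119744, min=5573161/1119744, spread=25559/559872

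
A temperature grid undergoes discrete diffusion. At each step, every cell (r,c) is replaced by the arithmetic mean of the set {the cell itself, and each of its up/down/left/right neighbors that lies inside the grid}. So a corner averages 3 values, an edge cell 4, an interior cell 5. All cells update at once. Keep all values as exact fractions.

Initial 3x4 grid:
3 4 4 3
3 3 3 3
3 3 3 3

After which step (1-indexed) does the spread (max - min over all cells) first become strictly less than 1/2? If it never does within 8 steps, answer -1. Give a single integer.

Step 1: max=7/2, min=3, spread=1/2
Step 2: max=203/60, min=3, spread=23/60
  -> spread < 1/2 first at step 2
Step 3: max=5951/1800, min=551/180, spread=49/200
Step 4: max=88171/27000, min=8351/2700, spread=4661/27000
Step 5: max=2622307/810000, min=420697/135000, spread=157/1296
Step 6: max=156432413/48600000, min=8456141/2700000, spread=1351/15552
Step 7: max=4673911721/1458000000, min=381923633/121500000, spread=5813/93312
Step 8: max=69908688391/21870000000, min=22977219047/7290000000, spread=6253/139968

Answer: 2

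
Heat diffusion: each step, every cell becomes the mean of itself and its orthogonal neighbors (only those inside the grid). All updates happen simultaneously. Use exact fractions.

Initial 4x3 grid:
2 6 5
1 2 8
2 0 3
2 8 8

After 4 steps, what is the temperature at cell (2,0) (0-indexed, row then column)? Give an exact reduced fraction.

Answer: 56999/18000

Derivation:
Step 1: cell (2,0) = 5/4
Step 2: cell (2,0) = 5/2
Step 3: cell (2,0) = 287/100
Step 4: cell (2,0) = 56999/18000
Full grid after step 4:
  46157/14400 3245717/864000 550063/129600
  27647/9000 1305073/360000 919403/216000
  56999/18000 335887/90000 933863/216000
  74473/21600 1716391/432000 143947/32400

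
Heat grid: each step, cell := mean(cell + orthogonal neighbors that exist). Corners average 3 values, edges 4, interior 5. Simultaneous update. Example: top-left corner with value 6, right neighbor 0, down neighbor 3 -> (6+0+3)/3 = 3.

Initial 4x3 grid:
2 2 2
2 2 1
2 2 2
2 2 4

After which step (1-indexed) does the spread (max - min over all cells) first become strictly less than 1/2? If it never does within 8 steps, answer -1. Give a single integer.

Answer: 3

Derivation:
Step 1: max=8/3, min=5/3, spread=1
Step 2: max=89/36, min=65/36, spread=2/3
Step 3: max=499/216, min=997/540, spread=167/360
  -> spread < 1/2 first at step 3
Step 4: max=145243/64800, min=30667/16200, spread=301/864
Step 5: max=8515157/3888000, min=934399/486000, spread=69331/259200
Step 6: max=503516383/233280000, min=377565349/194400000, spread=252189821/1166400000
Step 7: max=29878794197/13996800000, min=22837774841/11664000000, spread=12367321939/69984000000
Step 8: max=1778178174223/839808000000, min=1379984628769/699840000000, spread=610983098501/4199040000000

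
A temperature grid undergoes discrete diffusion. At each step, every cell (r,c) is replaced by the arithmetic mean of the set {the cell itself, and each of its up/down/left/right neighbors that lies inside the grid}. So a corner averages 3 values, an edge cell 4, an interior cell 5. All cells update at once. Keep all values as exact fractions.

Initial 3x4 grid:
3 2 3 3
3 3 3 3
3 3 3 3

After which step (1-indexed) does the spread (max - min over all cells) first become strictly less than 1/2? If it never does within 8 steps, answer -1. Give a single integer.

Step 1: max=3, min=8/3, spread=1/3
  -> spread < 1/2 first at step 1
Step 2: max=3, min=329/120, spread=31/120
Step 3: max=3, min=3029/1080, spread=211/1080
Step 4: max=5353/1800, min=307103/108000, spread=14077/108000
Step 5: max=320317/108000, min=2775593/972000, spread=5363/48600
Step 6: max=177131/60000, min=83739191/29160000, spread=93859/1166400
Step 7: max=286263533/97200000, min=5038525519/1749600000, spread=4568723/69984000
Step 8: max=8566381111/2916000000, min=303147564371/104976000000, spread=8387449/167961600

Answer: 1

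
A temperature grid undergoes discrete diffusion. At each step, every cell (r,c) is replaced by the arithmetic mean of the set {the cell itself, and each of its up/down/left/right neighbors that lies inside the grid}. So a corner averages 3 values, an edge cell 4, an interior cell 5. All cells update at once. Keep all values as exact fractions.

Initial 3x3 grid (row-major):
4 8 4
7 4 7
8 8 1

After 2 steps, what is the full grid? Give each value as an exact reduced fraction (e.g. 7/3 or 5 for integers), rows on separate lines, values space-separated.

Answer: 205/36 367/60 46/9
531/80 134/25 337/60
56/9 501/80 175/36

Derivation:
After step 1:
  19/3 5 19/3
  23/4 34/5 4
  23/3 21/4 16/3
After step 2:
  205/36 367/60 46/9
  531/80 134/25 337/60
  56/9 501/80 175/36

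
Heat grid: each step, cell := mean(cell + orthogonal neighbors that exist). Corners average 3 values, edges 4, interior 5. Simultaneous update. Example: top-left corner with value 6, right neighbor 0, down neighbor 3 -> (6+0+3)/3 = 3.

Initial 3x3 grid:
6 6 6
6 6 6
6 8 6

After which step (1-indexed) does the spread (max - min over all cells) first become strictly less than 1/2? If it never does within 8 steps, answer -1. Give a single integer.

Answer: 3

Derivation:
Step 1: max=20/3, min=6, spread=2/3
Step 2: max=787/120, min=6, spread=67/120
Step 3: max=6917/1080, min=607/100, spread=1807/5400
  -> spread < 1/2 first at step 3
Step 4: max=2749963/432000, min=16561/2700, spread=33401/144000
Step 5: max=24557933/3888000, min=1663391/270000, spread=3025513/19440000
Step 6: max=9796126867/1555200000, min=89155949/14400000, spread=53531/497664
Step 7: max=585904925849/93312000000, min=24119116051/3888000000, spread=450953/5971968
Step 8: max=35101223560603/5598720000000, min=2900368610519/466560000000, spread=3799043/71663616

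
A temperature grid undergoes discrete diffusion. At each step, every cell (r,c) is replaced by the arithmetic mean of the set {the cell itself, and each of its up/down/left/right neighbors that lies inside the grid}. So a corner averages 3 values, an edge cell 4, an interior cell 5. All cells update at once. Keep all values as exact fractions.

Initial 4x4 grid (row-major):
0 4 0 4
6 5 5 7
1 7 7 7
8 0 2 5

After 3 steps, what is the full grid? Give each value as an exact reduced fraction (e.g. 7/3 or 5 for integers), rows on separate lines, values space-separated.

Answer: 1931/540 12421/3600 14609/3600 9283/2160
13441/3600 13/3 26881/6000 35983/7200
1043/240 8513/2000 7477/1500 37039/7200
63/16 2087/480 32329/7200 676/135

Derivation:
After step 1:
  10/3 9/4 13/4 11/3
  3 27/5 24/5 23/4
  11/2 4 28/5 13/2
  3 17/4 7/2 14/3
After step 2:
  103/36 427/120 419/120 38/9
  517/120 389/100 124/25 1243/240
  31/8 99/20 122/25 1351/240
  17/4 59/16 1081/240 44/9
After step 3:
  1931/540 12421/3600 14609/3600 9283/2160
  13441/3600 13/3 26881/6000 35983/7200
  1043/240 8513/2000 7477/1500 37039/7200
  63/16 2087/480 32329/7200 676/135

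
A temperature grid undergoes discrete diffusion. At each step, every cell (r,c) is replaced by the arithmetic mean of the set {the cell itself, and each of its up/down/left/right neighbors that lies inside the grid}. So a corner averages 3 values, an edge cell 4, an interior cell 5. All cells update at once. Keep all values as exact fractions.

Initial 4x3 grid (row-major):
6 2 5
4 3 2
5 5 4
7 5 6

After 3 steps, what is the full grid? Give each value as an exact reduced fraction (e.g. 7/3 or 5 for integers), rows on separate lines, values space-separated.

Answer: 2869/720 4541/1200 281/80
10367/2400 3953/1000 3039/800
34771/7200 27523/6000 3469/800
5657/1080 73187/14400 1739/360

Derivation:
After step 1:
  4 4 3
  9/2 16/5 7/2
  21/4 22/5 17/4
  17/3 23/4 5
After step 2:
  25/6 71/20 7/2
  339/80 98/25 279/80
  1189/240 457/100 343/80
  50/9 1249/240 5
After step 3:
  2869/720 4541/1200 281/80
  10367/2400 3953/1000 3039/800
  34771/7200 27523/6000 3469/800
  5657/1080 73187/14400 1739/360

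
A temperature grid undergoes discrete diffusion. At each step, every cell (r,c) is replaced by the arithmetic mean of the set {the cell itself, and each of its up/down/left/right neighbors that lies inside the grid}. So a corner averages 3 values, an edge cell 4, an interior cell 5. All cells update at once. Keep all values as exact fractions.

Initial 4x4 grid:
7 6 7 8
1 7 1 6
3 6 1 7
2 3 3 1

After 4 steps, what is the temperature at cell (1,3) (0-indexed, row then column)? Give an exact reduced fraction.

Answer: 350581/72000

Derivation:
Step 1: cell (1,3) = 11/2
Step 2: cell (1,3) = 413/80
Step 3: cell (1,3) = 11959/2400
Step 4: cell (1,3) = 350581/72000
Full grid after step 4:
  316141/64800 1088371/216000 382921/72000 2151/400
  234829/54000 819067/180000 141421/30000 350581/72000
  201691/54000 33947/9000 704863/180000 176027/43200
  27101/8100 180811/54000 37229/10800 46277/12960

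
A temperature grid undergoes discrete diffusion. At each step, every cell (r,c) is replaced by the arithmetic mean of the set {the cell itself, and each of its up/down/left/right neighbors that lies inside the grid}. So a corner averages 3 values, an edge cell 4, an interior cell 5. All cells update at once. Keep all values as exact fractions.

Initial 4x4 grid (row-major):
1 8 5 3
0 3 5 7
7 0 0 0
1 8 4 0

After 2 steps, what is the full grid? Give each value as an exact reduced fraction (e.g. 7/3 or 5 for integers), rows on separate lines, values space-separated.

After step 1:
  3 17/4 21/4 5
  11/4 16/5 4 15/4
  2 18/5 9/5 7/4
  16/3 13/4 3 4/3
After step 2:
  10/3 157/40 37/8 14/3
  219/80 89/25 18/5 29/8
  821/240 277/100 283/100 259/120
  127/36 911/240 563/240 73/36

Answer: 10/3 157/40 37/8 14/3
219/80 89/25 18/5 29/8
821/240 277/100 283/100 259/120
127/36 911/240 563/240 73/36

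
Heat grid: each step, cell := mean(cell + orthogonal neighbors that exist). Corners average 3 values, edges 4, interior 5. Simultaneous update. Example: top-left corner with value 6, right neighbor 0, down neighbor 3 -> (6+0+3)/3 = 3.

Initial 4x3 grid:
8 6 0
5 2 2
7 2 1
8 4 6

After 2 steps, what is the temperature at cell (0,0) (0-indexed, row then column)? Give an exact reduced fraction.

Answer: 95/18

Derivation:
Step 1: cell (0,0) = 19/3
Step 2: cell (0,0) = 95/18
Full grid after step 2:
  95/18 41/10 95/36
  311/60 347/100 151/60
  77/15 397/100 163/60
  101/18 91/20 137/36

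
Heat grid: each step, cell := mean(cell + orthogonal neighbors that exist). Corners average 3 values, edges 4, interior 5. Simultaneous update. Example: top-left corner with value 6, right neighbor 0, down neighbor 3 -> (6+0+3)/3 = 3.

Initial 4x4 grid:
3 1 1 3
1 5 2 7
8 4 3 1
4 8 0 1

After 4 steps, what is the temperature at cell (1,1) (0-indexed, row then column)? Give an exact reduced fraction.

Answer: 614059/180000

Derivation:
Step 1: cell (1,1) = 13/5
Step 2: cell (1,1) = 371/100
Step 3: cell (1,1) = 18433/6000
Step 4: cell (1,1) = 614059/180000
Full grid after step 4:
  201193/64800 609997/216000 635797/216000 91451/32400
  371711/108000 614059/180000 52501/18000 640477/216000
  463031/108000 66097/18000 117389/36000 581821/216000
  142871/32400 220873/54000 166999/54000 179947/64800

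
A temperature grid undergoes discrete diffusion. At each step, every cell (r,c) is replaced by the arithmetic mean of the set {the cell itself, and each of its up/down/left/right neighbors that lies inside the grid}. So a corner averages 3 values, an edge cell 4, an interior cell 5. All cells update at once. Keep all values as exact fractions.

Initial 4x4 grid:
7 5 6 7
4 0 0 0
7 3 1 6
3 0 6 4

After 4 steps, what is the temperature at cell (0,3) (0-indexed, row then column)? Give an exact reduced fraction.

Step 1: cell (0,3) = 13/3
Step 2: cell (0,3) = 145/36
Step 3: cell (0,3) = 479/135
Step 4: cell (0,3) = 11497/3240
Full grid after step 4:
  52441/12960 104191/27000 47843/13500 11497/3240
  822863/216000 619523/180000 75061/22500 176837/54000
  739991/216000 58823/18000 110719/36000 179219/54000
  109039/32400 681851/216000 706211/216000 213413/64800

Answer: 11497/3240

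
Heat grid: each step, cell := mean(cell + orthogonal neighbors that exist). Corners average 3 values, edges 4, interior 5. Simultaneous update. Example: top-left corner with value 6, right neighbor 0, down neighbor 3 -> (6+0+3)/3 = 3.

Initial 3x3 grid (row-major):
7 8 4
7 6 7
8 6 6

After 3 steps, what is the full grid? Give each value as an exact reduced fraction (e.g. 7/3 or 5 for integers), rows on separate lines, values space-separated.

After step 1:
  22/3 25/4 19/3
  7 34/5 23/4
  7 13/2 19/3
After step 2:
  247/36 1603/240 55/9
  211/30 323/50 1513/240
  41/6 799/120 223/36
After step 3:
  14813/2160 94001/14400 3437/540
  24469/3600 6627/1000 90251/14400
  821/120 47063/7200 13793/2160

Answer: 14813/2160 94001/14400 3437/540
24469/3600 6627/1000 90251/14400
821/120 47063/7200 13793/2160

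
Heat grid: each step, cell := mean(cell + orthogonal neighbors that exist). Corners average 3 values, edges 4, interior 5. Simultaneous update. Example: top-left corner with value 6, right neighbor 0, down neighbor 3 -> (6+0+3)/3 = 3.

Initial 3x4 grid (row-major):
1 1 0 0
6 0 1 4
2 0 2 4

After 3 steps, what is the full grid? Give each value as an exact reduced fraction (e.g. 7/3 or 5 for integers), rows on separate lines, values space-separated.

After step 1:
  8/3 1/2 1/2 4/3
  9/4 8/5 7/5 9/4
  8/3 1 7/4 10/3
After step 2:
  65/36 79/60 14/15 49/36
  551/240 27/20 3/2 499/240
  71/36 421/240 449/240 22/9
After step 3:
  3901/2160 973/720 23/18 3149/2160
  1069/576 493/300 116/75 5317/2880
  271/135 2501/1440 545/288 1151/540

Answer: 3901/2160 973/720 23/18 3149/2160
1069/576 493/300 116/75 5317/2880
271/135 2501/1440 545/288 1151/540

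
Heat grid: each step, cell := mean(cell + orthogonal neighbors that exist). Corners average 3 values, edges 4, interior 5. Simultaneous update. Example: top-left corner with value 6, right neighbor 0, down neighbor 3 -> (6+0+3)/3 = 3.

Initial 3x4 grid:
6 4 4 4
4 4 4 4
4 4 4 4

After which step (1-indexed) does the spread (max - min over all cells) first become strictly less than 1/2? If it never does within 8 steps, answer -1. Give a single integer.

Step 1: max=14/3, min=4, spread=2/3
Step 2: max=41/9, min=4, spread=5/9
Step 3: max=473/108, min=4, spread=41/108
  -> spread < 1/2 first at step 3
Step 4: max=56057/12960, min=4, spread=4217/12960
Step 5: max=3319549/777600, min=14479/3600, spread=38417/155520
Step 6: max=197824211/46656000, min=290597/72000, spread=1903471/9331200
Step 7: max=11798429089/2799360000, min=8755759/2160000, spread=18038617/111974400
Step 8: max=705114582851/167961600000, min=790526759/194400000, spread=883978523/6718464000

Answer: 3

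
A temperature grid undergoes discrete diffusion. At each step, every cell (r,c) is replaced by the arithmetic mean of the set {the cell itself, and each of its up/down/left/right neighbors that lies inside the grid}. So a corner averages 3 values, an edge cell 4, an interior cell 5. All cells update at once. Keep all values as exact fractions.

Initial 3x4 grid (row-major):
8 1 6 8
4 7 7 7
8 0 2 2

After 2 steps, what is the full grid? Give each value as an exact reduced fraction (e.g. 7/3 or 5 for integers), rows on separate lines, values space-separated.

After step 1:
  13/3 11/2 11/2 7
  27/4 19/5 29/5 6
  4 17/4 11/4 11/3
After step 2:
  199/36 287/60 119/20 37/6
  1133/240 261/50 477/100 337/60
  5 37/10 247/60 149/36

Answer: 199/36 287/60 119/20 37/6
1133/240 261/50 477/100 337/60
5 37/10 247/60 149/36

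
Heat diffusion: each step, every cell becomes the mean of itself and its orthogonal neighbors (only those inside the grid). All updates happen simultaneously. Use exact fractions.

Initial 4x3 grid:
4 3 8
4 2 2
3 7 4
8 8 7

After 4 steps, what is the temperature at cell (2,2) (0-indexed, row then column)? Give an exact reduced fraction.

Answer: 553999/108000

Derivation:
Step 1: cell (2,2) = 5
Step 2: cell (2,2) = 151/30
Step 3: cell (2,2) = 9371/1800
Step 4: cell (2,2) = 553999/108000
Full grid after step 4:
  519713/129600 1172389/288000 538063/129600
  946753/216000 525301/120000 485689/108000
  1097873/216000 58129/11250 553999/108000
  11557/2025 2473061/432000 369749/64800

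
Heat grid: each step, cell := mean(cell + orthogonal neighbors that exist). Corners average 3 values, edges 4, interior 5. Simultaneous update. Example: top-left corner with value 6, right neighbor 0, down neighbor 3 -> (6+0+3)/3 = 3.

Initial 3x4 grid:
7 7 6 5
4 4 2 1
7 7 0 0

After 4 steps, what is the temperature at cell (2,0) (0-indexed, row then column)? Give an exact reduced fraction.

Step 1: cell (2,0) = 6
Step 2: cell (2,0) = 16/3
Step 3: cell (2,0) = 3671/720
Step 4: cell (2,0) = 26387/5400
Full grid after step 4:
  115673/21600 88229/18000 24223/6000 9301/2700
  747287/144000 22749/5000 644939/180000 313099/108000
  26387/5400 304291/72000 680153/216000 165599/64800

Answer: 26387/5400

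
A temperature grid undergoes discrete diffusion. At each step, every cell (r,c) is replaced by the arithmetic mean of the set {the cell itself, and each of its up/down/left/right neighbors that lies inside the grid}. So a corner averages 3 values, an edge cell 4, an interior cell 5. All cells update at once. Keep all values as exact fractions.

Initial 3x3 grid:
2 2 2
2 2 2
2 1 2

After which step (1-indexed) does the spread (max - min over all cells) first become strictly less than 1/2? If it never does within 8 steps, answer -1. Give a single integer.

Answer: 1

Derivation:
Step 1: max=2, min=5/3, spread=1/3
  -> spread < 1/2 first at step 1
Step 2: max=2, min=413/240, spread=67/240
Step 3: max=393/200, min=3883/2160, spread=1807/10800
Step 4: max=10439/5400, min=1570037/864000, spread=33401/288000
Step 5: max=1036609/540000, min=14322067/7776000, spread=3025513/38880000
Step 6: max=54844051/28800000, min=5755873133/3110400000, spread=53531/995328
Step 7: max=14760883949/7776000000, min=347215074151/186624000000, spread=450953/11943936
Step 8: max=1765231389481/933120000000, min=20885976439397/11197440000000, spread=3799043/143327232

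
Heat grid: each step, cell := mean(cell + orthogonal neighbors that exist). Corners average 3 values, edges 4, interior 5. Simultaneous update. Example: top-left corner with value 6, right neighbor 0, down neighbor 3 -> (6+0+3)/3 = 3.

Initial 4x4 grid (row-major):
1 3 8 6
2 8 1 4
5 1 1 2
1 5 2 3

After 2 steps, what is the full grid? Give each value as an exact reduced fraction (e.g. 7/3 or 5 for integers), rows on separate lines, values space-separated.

Answer: 11/3 29/8 199/40 55/12
45/16 102/25 331/100 323/80
167/48 129/50 301/100 569/240
49/18 19/6 131/60 91/36

Derivation:
After step 1:
  2 5 9/2 6
  4 3 22/5 13/4
  9/4 4 7/5 5/2
  11/3 9/4 11/4 7/3
After step 2:
  11/3 29/8 199/40 55/12
  45/16 102/25 331/100 323/80
  167/48 129/50 301/100 569/240
  49/18 19/6 131/60 91/36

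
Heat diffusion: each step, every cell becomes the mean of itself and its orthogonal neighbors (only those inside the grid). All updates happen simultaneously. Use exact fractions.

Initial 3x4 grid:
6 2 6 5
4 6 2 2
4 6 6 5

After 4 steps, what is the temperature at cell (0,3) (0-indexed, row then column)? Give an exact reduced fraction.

Step 1: cell (0,3) = 13/3
Step 2: cell (0,3) = 139/36
Step 3: cell (0,3) = 8909/2160
Step 4: cell (0,3) = 66521/16200
Full grid after step 4:
  32771/7200 314791/72000 927413/216000 66521/16200
  989593/216000 412577/90000 773779/180000 1833641/432000
  308689/64800 995623/216000 974663/216000 138967/32400

Answer: 66521/16200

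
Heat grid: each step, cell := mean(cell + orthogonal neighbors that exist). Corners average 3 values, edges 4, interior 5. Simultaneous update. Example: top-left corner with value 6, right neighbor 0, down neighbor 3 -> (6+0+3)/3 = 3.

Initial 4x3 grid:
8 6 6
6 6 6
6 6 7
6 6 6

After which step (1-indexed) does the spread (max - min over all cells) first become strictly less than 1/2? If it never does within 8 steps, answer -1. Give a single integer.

Answer: 3

Derivation:
Step 1: max=20/3, min=6, spread=2/3
Step 2: max=59/9, min=6, spread=5/9
Step 3: max=689/108, min=2197/360, spread=299/1080
  -> spread < 1/2 first at step 3
Step 4: max=411577/64800, min=66047/10800, spread=3059/12960
Step 5: max=24506333/3888000, min=19911859/3240000, spread=3060511/19440000
Step 6: max=1466835727/233280000, min=29938349/4860000, spread=1191799/9331200
Step 7: max=87754196693/13996800000, min=71956533079/11664000000, spread=7031784991/69984000000
Step 8: max=5257495154287/839808000000, min=4324096782011/699840000000, spread=342895079369/4199040000000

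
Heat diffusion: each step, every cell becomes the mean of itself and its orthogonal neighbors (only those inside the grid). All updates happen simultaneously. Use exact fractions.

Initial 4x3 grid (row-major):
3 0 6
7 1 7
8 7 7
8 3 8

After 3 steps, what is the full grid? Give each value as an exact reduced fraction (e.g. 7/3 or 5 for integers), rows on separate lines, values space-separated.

After step 1:
  10/3 5/2 13/3
  19/4 22/5 21/4
  15/2 26/5 29/4
  19/3 13/2 6
After step 2:
  127/36 437/120 145/36
  1199/240 221/50 637/120
  1427/240 617/100 237/40
  61/9 721/120 79/12
After step 3:
  8759/2160 28111/7200 584/135
  34001/7200 29443/6000 17713/3600
  43001/7200 34163/6000 1799/300
  13487/2160 45971/7200 1111/180

Answer: 8759/2160 28111/7200 584/135
34001/7200 29443/6000 17713/3600
43001/7200 34163/6000 1799/300
13487/2160 45971/7200 1111/180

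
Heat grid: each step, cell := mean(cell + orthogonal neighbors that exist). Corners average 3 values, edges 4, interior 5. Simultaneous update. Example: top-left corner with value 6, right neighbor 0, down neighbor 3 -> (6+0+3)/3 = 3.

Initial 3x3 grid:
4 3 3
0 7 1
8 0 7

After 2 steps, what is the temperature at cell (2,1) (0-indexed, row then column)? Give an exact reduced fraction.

Step 1: cell (2,1) = 11/2
Step 2: cell (2,1) = 391/120
Full grid after step 2:
  34/9 667/240 133/36
  239/80 106/25 117/40
  155/36 391/120 38/9

Answer: 391/120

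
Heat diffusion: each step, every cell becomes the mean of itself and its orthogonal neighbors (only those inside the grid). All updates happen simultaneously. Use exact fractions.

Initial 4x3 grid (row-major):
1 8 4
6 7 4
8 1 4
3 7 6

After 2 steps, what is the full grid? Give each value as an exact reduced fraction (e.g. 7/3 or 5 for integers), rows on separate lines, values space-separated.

After step 1:
  5 5 16/3
  11/2 26/5 19/4
  9/2 27/5 15/4
  6 17/4 17/3
After step 2:
  31/6 77/15 181/36
  101/20 517/100 571/120
  107/20 231/50 587/120
  59/12 1279/240 41/9

Answer: 31/6 77/15 181/36
101/20 517/100 571/120
107/20 231/50 587/120
59/12 1279/240 41/9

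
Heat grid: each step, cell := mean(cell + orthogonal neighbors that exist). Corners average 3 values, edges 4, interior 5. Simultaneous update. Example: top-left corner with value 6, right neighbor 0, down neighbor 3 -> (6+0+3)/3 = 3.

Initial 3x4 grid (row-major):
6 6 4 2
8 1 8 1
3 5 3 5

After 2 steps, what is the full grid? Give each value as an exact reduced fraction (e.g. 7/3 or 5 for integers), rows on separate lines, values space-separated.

Answer: 185/36 1291/240 899/240 34/9
221/40 83/20 93/20 191/60
77/18 1151/240 293/80 49/12

Derivation:
After step 1:
  20/3 17/4 5 7/3
  9/2 28/5 17/5 4
  16/3 3 21/4 3
After step 2:
  185/36 1291/240 899/240 34/9
  221/40 83/20 93/20 191/60
  77/18 1151/240 293/80 49/12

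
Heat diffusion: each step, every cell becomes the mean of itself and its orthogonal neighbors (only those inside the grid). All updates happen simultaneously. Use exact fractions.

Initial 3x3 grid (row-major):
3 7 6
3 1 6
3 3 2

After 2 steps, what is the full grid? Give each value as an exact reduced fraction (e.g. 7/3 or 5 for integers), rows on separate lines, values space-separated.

Answer: 133/36 227/48 43/9
83/24 67/20 71/16
31/12 155/48 29/9

Derivation:
After step 1:
  13/3 17/4 19/3
  5/2 4 15/4
  3 9/4 11/3
After step 2:
  133/36 227/48 43/9
  83/24 67/20 71/16
  31/12 155/48 29/9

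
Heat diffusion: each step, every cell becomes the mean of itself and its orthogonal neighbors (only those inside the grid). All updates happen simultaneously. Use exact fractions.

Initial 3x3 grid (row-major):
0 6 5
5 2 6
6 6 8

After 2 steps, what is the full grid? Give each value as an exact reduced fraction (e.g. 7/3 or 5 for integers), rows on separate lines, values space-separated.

After step 1:
  11/3 13/4 17/3
  13/4 5 21/4
  17/3 11/2 20/3
After step 2:
  61/18 211/48 85/18
  211/48 89/20 271/48
  173/36 137/24 209/36

Answer: 61/18 211/48 85/18
211/48 89/20 271/48
173/36 137/24 209/36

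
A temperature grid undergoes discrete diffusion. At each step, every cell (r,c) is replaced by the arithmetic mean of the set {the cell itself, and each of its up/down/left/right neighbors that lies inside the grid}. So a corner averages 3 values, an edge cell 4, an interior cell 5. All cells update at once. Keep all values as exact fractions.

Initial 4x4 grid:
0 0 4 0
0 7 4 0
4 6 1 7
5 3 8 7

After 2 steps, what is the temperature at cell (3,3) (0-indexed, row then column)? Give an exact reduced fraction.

Answer: 95/18

Derivation:
Step 1: cell (3,3) = 22/3
Step 2: cell (3,3) = 95/18
Full grid after step 2:
  11/6 163/80 557/240 73/36
  99/40 163/50 331/100 331/120
  147/40 441/100 211/50 571/120
  53/12 369/80 1367/240 95/18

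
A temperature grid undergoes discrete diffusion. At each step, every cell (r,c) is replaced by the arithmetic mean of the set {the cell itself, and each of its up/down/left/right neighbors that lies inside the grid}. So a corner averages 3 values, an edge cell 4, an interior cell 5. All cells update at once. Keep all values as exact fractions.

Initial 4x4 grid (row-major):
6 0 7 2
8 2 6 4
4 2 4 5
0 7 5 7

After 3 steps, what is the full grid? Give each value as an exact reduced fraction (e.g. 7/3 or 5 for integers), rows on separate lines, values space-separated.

After step 1:
  14/3 15/4 15/4 13/3
  5 18/5 23/5 17/4
  7/2 19/5 22/5 5
  11/3 7/2 23/4 17/3
After step 2:
  161/36 473/120 493/120 37/9
  503/120 83/20 103/25 1091/240
  479/120 94/25 471/100 1159/240
  32/9 1003/240 1159/240 197/36
After step 3:
  2269/540 3001/720 14653/3600 9191/2160
  605/144 6049/1500 25961/6000 31691/7200
  13949/3600 24949/6000 13349/3000 35203/7200
  8443/2160 29383/7200 34543/7200 5447/1080

Answer: 2269/540 3001/720 14653/3600 9191/2160
605/144 6049/1500 25961/6000 31691/7200
13949/3600 24949/6000 13349/3000 35203/7200
8443/2160 29383/7200 34543/7200 5447/1080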